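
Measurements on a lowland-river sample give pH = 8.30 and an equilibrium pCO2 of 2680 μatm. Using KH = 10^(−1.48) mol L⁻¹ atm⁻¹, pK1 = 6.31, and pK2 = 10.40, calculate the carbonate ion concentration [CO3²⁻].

[CO2*] = KH · pCO2 = 10^(−1.48) × 2680×10^-6 = 8.874×10^-5 mol/L
α₀ = 1/(1 + K1/[H⁺] + K1K2/[H⁺]²) = 1/(1 + 10^+1.99 + 10^-0.11) = 0.01005
DIC = [CO2*]/α₀ = 8.874×10^-5 / 0.01005 = 8.830 mmol/L
[CO3²⁻] = α₂·DIC; α₂ = 0.007801, so [CO3²⁻] = 0.007801 × 8.830 = 0.0689 mmol/L

[CO3²⁻] = 0.0689 mmol/L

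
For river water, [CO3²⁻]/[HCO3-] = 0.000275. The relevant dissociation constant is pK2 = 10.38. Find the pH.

From K2 = [H⁺][CO3²⁻]/[HCO3-]:  pH = pK2 + log₁₀([CO3²⁻]/[HCO3-])
log₁₀(0.000275) = -3.561
pH = 10.38 + (-3.561) = 6.82

pH = 6.82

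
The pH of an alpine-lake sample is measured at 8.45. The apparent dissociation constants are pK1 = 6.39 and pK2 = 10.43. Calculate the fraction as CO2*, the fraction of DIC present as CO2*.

α₀ = 0.00855

α₀ = 1 / (1 + K1/[H⁺] + K1K2/[H⁺]²) = 1 / (1 + 10^+2.06 + 10^+0.08)
   = 1 / (1 + 114.82 + 1.2023) = 1/117.02 = 0.008546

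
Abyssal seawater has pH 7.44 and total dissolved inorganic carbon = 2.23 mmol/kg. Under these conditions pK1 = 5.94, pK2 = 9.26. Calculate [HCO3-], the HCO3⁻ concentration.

α₁ = 1 / (1 + [H⁺]/K1 + K2/[H⁺]) = 1 / (1 + 10^-1.50 + 10^-1.82)
   = 1 / (1 + 0.031623 + 0.015136) = 1/1.0468 = 0.9553
[HCO3⁻] = α₁ × DIC = 0.9553 × 2.23 = 2.13 mmol/kg

[HCO3⁻] = 2.13 mmol/kg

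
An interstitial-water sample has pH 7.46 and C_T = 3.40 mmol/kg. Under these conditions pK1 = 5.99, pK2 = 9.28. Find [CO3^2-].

α₂ = 1 / (1 + [H⁺]/K2 + [H⁺]²/(K1K2)) = 1 / (1 + 10^+1.82 + 10^+0.35)
   = 1 / (1 + 66.069 + 2.2387) = 1/69.308 = 0.01443
[CO3²⁻] = α₂ × DIC = 0.01443 × 3.40 = 0.0491 mmol/kg

[CO3²⁻] = 0.0491 mmol/kg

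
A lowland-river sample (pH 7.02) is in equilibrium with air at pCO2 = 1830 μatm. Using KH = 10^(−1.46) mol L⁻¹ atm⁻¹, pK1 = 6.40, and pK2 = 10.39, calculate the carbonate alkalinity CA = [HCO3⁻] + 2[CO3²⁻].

CA = 0.265 mmol/L

[CO2*] = KH · pCO2 = 10^(−1.46) × 1830×10^-6 = 6.345×10^-5 mol/L
α₀ = 1/(1 + K1/[H⁺] + K1K2/[H⁺]²) = 1/(1 + 10^+0.62 + 10^-2.75) = 0.1934
DIC = [CO2*]/α₀ = 6.345×10^-5 / 0.1934 = 0.3281 mmol/L
CA = (α₁ + 2α₂)·DIC = (0.8063 + 2×0.0003439) × 0.3281 = 0.265 mmol/L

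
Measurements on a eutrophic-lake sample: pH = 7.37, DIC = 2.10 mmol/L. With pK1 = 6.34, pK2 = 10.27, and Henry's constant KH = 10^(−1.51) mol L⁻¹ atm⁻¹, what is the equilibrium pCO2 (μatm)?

pCO2 = 5790 μatm

α₀ = 1 / (1 + K1/[H⁺] + K1K2/[H⁺]²) = 1 / (1 + 10^+1.03 + 10^-1.87)
   = 1 / (1 + 10.715 + 0.013490) = 1/11.729 = 0.08526
[CO2*] = α₀ × DIC = 0.08526 × 2.10 = 0.1790 mmol/L
pCO2 = [CO2*]/KH = 1.790×10^-4 / 3.090×10^-2 = 5790 μatm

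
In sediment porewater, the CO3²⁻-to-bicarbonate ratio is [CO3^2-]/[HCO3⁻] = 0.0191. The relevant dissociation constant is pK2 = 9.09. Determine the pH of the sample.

From K2 = [H⁺][CO3^2-]/[HCO3⁻]:  pH = pK2 + log₁₀([CO3^2-]/[HCO3⁻])
log₁₀(0.0191) = -1.719
pH = 9.09 + (-1.719) = 7.37

pH = 7.37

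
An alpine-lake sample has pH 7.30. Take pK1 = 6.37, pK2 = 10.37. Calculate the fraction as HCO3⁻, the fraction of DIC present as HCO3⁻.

α₁ = 1 / (1 + [H⁺]/K1 + K2/[H⁺]) = 1 / (1 + 10^-0.93 + 10^-3.07)
   = 1 / (1 + 0.11749 + 0.00085114) = 1/1.1183 = 0.8942

α₁ = 0.894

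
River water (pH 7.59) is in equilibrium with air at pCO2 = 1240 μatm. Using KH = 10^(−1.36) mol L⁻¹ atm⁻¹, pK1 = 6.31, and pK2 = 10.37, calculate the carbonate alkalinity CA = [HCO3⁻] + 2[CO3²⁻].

CA = 1.03 mmol/L

[CO2*] = KH · pCO2 = 10^(−1.36) × 1240×10^-6 = 5.413×10^-5 mol/L
α₀ = 1/(1 + K1/[H⁺] + K1K2/[H⁺]²) = 1/(1 + 10^+1.28 + 10^-1.50) = 0.04979
DIC = [CO2*]/α₀ = 5.413×10^-5 / 0.04979 = 1.087 mmol/L
CA = (α₁ + 2α₂)·DIC = (0.9486 + 2×0.001574) × 1.087 = 1.03 mmol/L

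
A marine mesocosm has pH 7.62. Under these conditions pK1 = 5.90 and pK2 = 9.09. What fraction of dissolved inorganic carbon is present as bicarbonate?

α₁ = 1 / (1 + [H⁺]/K1 + K2/[H⁺]) = 1 / (1 + 10^-1.72 + 10^-1.47)
   = 1 / (1 + 0.019055 + 0.033884) = 1/1.0529 = 0.9497

α₁ = 0.950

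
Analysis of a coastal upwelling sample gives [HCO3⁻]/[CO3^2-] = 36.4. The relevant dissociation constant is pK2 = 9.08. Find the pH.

pH = 7.52

From K2 = [H⁺][CO3^2-]/[HCO3⁻]:  pH = pK2 − log₁₀([HCO3⁻]/[CO3^2-])
log₁₀(36.4) = +1.561
pH = 9.08 − (+1.561) = 7.52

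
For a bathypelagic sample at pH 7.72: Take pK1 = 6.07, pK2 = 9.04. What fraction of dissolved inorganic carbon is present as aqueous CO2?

α₀ = 1 / (1 + K1/[H⁺] + K1K2/[H⁺]²) = 1 / (1 + 10^+1.65 + 10^+0.33)
   = 1 / (1 + 44.668 + 2.1380) = 1/47.806 = 0.02092

α₀ = 0.0209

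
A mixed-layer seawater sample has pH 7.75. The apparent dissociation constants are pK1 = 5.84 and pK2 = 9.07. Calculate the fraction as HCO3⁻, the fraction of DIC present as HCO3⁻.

α₁ = 0.943

α₁ = 1 / (1 + [H⁺]/K1 + K2/[H⁺]) = 1 / (1 + 10^-1.91 + 10^-1.32)
   = 1 / (1 + 0.012303 + 0.047863) = 1/1.0602 = 0.9432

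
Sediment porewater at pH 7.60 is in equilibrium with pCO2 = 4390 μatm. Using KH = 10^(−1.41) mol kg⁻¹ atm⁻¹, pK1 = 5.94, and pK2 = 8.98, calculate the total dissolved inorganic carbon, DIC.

DIC = 8.30 mmol/kg

[CO2*] = KH · pCO2 = 10^(−1.41) × 4390×10^-6 = 1.708×10^-4 mol/kg
α₀ = 1/(1 + K1/[H⁺] + K1K2/[H⁺]²) = 1/(1 + 10^+1.66 + 10^+0.28) = 0.02057
DIC = [CO2*]/α₀ = 1.708×10^-4 / 0.02057 = 8.30 mmol/kg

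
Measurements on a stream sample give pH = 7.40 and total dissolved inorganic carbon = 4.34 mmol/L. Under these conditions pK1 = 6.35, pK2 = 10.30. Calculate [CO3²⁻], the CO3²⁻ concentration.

α₂ = 1 / (1 + [H⁺]/K2 + [H⁺]²/(K1K2)) = 1 / (1 + 10^+2.90 + 10^+1.85)
   = 1 / (1 + 794.33 + 70.795) = 1/866.12 = 0.001155
[CO3²⁻] = α₂ × DIC = 0.001155 × 4.34 = 0.00501 mmol/L = 5.01 μmol/L

[CO3²⁻] = 5.01 μmol/L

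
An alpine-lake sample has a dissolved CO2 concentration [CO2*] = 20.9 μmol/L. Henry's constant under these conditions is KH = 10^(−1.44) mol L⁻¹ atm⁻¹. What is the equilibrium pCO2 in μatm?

pCO2 = 576 μatm

KH = 10^(−1.44) = 3.631×10^-2 mol L⁻¹ atm⁻¹
pCO2 = [CO2*]/KH = 20.9×10^-6 / 3.631×10^-2 = 5.76×10^-4 atm = 576 μatm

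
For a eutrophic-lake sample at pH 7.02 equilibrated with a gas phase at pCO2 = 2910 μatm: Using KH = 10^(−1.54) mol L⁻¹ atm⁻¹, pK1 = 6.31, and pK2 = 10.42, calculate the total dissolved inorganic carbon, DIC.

[CO2*] = KH · pCO2 = 10^(−1.54) × 2910×10^-6 = 8.393×10^-5 mol/L
α₀ = 1/(1 + K1/[H⁺] + K1K2/[H⁺]²) = 1/(1 + 10^+0.71 + 10^-2.69) = 0.1631
DIC = [CO2*]/α₀ = 8.393×10^-5 / 0.1631 = 0.515 mmol/L

DIC = 0.515 mmol/L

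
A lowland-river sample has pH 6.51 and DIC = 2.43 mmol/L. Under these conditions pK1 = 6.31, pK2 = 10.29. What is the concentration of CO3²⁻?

[CO3²⁻] = 0.247 μmol/L

α₂ = 1 / (1 + [H⁺]/K2 + [H⁺]²/(K1K2)) = 1 / (1 + 10^+3.78 + 10^+3.58)
   = 1 / (1 + 6025.6 + 3801.9) = 1/9828.5 = 0.0001017
[CO3²⁻] = α₂ × DIC = 0.0001017 × 2.43 = 0.000247 mmol/L = 0.247 μmol/L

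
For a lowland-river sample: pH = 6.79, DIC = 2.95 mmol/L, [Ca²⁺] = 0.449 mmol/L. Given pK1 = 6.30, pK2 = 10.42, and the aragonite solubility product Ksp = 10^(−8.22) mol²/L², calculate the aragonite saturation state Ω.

α₂ = 1 / (1 + [H⁺]/K2 + [H⁺]²/(K1K2)) = 1 / (1 + 10^+3.63 + 10^+3.14)
   = 1 / (1 + 4265.8 + 1380.4) = 1/5647.2 = 0.0001771
[CO3²⁻] = α₂ × DIC = 0.0001771 × 2.95 = 0.0005224 mmol/L = 0.5224 μmol/L
Ksp = 10^(−8.22) = 6.026×10^-9
Ω = [Ca²⁺][CO3²⁻]/Ksp = (0.449×10^-3)(5.224×10^-7) / 6.026×10^-9 = 0.0389

Ω = 0.0389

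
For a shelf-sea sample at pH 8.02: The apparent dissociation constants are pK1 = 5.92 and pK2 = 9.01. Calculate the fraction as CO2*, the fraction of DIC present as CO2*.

α₀ = 1 / (1 + K1/[H⁺] + K1K2/[H⁺]²) = 1 / (1 + 10^+2.10 + 10^+1.11)
   = 1 / (1 + 125.89 + 12.882) = 1/139.78 = 0.007154

α₀ = 0.00715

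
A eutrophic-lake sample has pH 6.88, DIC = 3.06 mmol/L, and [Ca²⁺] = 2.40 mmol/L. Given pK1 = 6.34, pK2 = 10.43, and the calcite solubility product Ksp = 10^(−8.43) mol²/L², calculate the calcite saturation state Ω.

α₂ = 1 / (1 + [H⁺]/K2 + [H⁺]²/(K1K2)) = 1 / (1 + 10^+3.55 + 10^+3.01)
   = 1 / (1 + 3548.1 + 1023.3) = 1/4572.4 = 0.0002187
[CO3²⁻] = α₂ × DIC = 0.0002187 × 3.06 = 0.0006692 mmol/L = 0.6692 μmol/L
Ksp = 10^(−8.43) = 3.715×10^-9
Ω = [Ca²⁺][CO3²⁻]/Ksp = (2.40×10^-3)(6.692×10^-7) / 3.715×10^-9 = 0.432

Ω = 0.432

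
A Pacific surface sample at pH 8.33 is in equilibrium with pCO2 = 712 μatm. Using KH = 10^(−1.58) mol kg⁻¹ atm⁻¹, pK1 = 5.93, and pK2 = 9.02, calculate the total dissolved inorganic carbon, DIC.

DIC = 5.68 mmol/kg

[CO2*] = KH · pCO2 = 10^(−1.58) × 712×10^-6 = 1.873×10^-5 mol/kg
α₀ = 1/(1 + K1/[H⁺] + K1K2/[H⁺]²) = 1/(1 + 10^+2.40 + 10^+1.71) = 0.003295
DIC = [CO2*]/α₀ = 1.873×10^-5 / 0.003295 = 5.68 mmol/kg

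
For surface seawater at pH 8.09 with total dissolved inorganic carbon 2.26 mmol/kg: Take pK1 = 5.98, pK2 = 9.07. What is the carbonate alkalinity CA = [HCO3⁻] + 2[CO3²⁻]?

CA = [HCO3⁻] + 2[CO3²⁻] = (α₁ + 2α₂)·DIC
At pH 8.09: [H⁺]/K1 = 10^-2.11 = 0.0077625, K2/[H⁺] = 10^-0.98 = 0.10471
α₁ = 1/(1 + 0.0077625 + 0.10471) = 1/1.1125 = 0.8989; α₂ = α₁·K2/[H⁺] = 0.09413
α₁ + 2α₂ = 1.0871
CA = 1.0871 × 2.26 = 2.46 mmol/kg

CA = 2.46 mmol/kg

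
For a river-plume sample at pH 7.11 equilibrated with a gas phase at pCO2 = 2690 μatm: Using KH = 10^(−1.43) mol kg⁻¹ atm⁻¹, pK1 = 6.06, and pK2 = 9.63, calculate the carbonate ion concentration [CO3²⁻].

[CO2*] = KH · pCO2 = 10^(−1.43) × 2690×10^-6 = 9.994×10^-5 mol/kg
α₀ = 1/(1 + K1/[H⁺] + K1K2/[H⁺]²) = 1/(1 + 10^+1.05 + 10^-1.47) = 0.08161
DIC = [CO2*]/α₀ = 9.994×10^-5 / 0.08161 = 1.225 mmol/kg
[CO3²⁻] = α₂·DIC; α₂ = 0.002765, so [CO3²⁻] = 0.002765 × 1.225 = 0.00339 mmol/kg = 3.39 μmol/kg

[CO3²⁻] = 3.39 μmol/kg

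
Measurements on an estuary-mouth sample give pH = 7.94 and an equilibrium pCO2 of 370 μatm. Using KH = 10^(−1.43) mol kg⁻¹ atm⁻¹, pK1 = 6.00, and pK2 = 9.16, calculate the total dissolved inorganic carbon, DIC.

DIC = 1.28 mmol/kg

[CO2*] = KH · pCO2 = 10^(−1.43) × 370×10^-6 = 1.375×10^-5 mol/kg
α₀ = 1/(1 + K1/[H⁺] + K1K2/[H⁺]²) = 1/(1 + 10^+1.94 + 10^+0.72) = 0.01071
DIC = [CO2*]/α₀ = 1.375×10^-5 / 0.01071 = 1.28 mmol/kg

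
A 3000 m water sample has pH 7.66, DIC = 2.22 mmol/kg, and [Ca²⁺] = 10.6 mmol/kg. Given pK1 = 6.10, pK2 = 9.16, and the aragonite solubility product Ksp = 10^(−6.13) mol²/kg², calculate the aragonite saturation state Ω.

α₂ = 1 / (1 + [H⁺]/K2 + [H⁺]²/(K1K2)) = 1 / (1 + 10^+1.50 + 10^-0.06)
   = 1 / (1 + 31.623 + 0.87096) = 1/33.494 = 0.02986
[CO3²⁻] = α₂ × DIC = 0.02986 × 2.22 = 0.06628 mmol/kg
Ksp = 10^(−6.13) = 7.413×10^-7
Ω = [Ca²⁺][CO3²⁻]/Ksp = (10.6×10^-3)(6.628×10^-5) / 7.413×10^-7 = 0.948

Ω = 0.948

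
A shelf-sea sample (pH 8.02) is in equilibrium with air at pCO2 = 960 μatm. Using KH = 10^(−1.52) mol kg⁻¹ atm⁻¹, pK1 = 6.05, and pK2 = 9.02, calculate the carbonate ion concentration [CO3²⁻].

[CO3²⁻] = 0.271 mmol/kg

[CO2*] = KH · pCO2 = 10^(−1.52) × 960×10^-6 = 2.899×10^-5 mol/kg
α₀ = 1/(1 + K1/[H⁺] + K1K2/[H⁺]²) = 1/(1 + 10^+1.97 + 10^+0.97) = 0.009647
DIC = [CO2*]/α₀ = 2.899×10^-5 / 0.009647 = 3.005 mmol/kg
[CO3²⁻] = α₂·DIC; α₂ = 0.09003, so [CO3²⁻] = 0.09003 × 3.005 = 0.271 mmol/kg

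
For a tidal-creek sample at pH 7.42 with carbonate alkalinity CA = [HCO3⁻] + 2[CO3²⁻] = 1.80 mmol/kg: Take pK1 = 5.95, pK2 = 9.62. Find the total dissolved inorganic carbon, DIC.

DIC = 1.85 mmol/kg

CA = [HCO3⁻] + 2[CO3²⁻] = (α₁ + 2α₂)·DIC
At pH 7.42: [H⁺]/K1 = 10^-1.47 = 0.033884, K2/[H⁺] = 10^-2.20 = 0.0063096
α₁ = 1/(1 + 0.033884 + 0.0063096) = 1/1.0402 = 0.9614; α₂ = α₁·K2/[H⁺] = 0.006066
α₁ + 2α₂ = 0.9735
DIC = CA / (α₁ + 2α₂) = 1.80 / 0.9735 = 1.85 mmol/kg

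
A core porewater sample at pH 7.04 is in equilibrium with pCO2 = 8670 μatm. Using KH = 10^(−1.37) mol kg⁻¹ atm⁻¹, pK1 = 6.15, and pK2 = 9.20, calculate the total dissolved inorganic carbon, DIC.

DIC = 3.26 mmol/kg

[CO2*] = KH · pCO2 = 10^(−1.37) × 8670×10^-6 = 3.698×10^-4 mol/kg
α₀ = 1/(1 + K1/[H⁺] + K1K2/[H⁺]²) = 1/(1 + 10^+0.89 + 10^-1.27) = 0.1134
DIC = [CO2*]/α₀ = 3.698×10^-4 / 0.1134 = 3.26 mmol/kg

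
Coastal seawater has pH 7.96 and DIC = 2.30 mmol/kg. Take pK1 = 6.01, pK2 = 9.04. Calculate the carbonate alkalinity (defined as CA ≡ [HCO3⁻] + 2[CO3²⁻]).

CA = 2.45 mmol/kg

CA = [HCO3⁻] + 2[CO3²⁻] = (α₁ + 2α₂)·DIC
At pH 7.96: [H⁺]/K1 = 10^-1.95 = 0.011220, K2/[H⁺] = 10^-1.08 = 0.083176
α₁ = 1/(1 + 0.011220 + 0.083176) = 1/1.0944 = 0.9137; α₂ = α₁·K2/[H⁺] = 0.07600
α₁ + 2α₂ = 1.0657
CA = 1.0657 × 2.30 = 2.45 mmol/kg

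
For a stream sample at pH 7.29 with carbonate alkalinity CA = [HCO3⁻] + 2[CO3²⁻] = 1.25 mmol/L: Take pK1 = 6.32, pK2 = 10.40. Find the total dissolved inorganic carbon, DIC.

CA = [HCO3⁻] + 2[CO3²⁻] = (α₁ + 2α₂)·DIC
At pH 7.29: [H⁺]/K1 = 10^-0.97 = 0.10715, K2/[H⁺] = 10^-3.11 = 0.00077625
α₁ = 1/(1 + 0.10715 + 0.00077625) = 1/1.1079 = 0.9026; α₂ = α₁·K2/[H⁺] = 0.0007006
α₁ + 2α₂ = 0.9040
DIC = CA / (α₁ + 2α₂) = 1.25 / 0.9040 = 1.38 mmol/L

DIC = 1.38 mmol/L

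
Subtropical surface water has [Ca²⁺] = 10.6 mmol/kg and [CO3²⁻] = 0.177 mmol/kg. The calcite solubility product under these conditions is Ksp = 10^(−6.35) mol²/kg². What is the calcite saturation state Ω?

Ksp = 10^(−6.35) = 4.467×10^-7
Ω = [Ca²⁺][CO3²⁻]/Ksp = (10.6×10^-3)(0.177×10^-3) / 4.467×10^-7 = 4.20

Ω = 4.20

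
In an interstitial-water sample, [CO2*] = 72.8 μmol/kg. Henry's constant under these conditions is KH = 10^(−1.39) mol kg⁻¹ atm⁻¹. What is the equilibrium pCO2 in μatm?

pCO2 = 1790 μatm

KH = 10^(−1.39) = 4.074×10^-2 mol kg⁻¹ atm⁻¹
pCO2 = [CO2*]/KH = 72.8×10^-6 / 4.074×10^-2 = 1.79×10^-3 atm = 1790 μatm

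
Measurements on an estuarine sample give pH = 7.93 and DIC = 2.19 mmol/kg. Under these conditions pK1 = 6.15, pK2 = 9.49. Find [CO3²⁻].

α₂ = 1 / (1 + [H⁺]/K2 + [H⁺]²/(K1K2)) = 1 / (1 + 10^+1.56 + 10^-0.22)
   = 1 / (1 + 36.308 + 0.60256) = 1/37.910 = 0.02638
[CO3²⁻] = α₂ × DIC = 0.02638 × 2.19 = 0.0578 mmol/kg

[CO3²⁻] = 0.0578 mmol/kg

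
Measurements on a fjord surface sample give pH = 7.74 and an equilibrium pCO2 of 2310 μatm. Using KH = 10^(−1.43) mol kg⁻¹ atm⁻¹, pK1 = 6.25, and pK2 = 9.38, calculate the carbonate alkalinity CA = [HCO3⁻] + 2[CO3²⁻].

CA = 2.77 mmol/kg

[CO2*] = KH · pCO2 = 10^(−1.43) × 2310×10^-6 = 8.582×10^-5 mol/kg
α₀ = 1/(1 + K1/[H⁺] + K1K2/[H⁺]²) = 1/(1 + 10^+1.49 + 10^-0.15) = 0.03066
DIC = [CO2*]/α₀ = 8.582×10^-5 / 0.03066 = 2.799 mmol/kg
CA = (α₁ + 2α₂)·DIC = (0.9476 + 2×0.02171) × 2.799 = 2.77 mmol/kg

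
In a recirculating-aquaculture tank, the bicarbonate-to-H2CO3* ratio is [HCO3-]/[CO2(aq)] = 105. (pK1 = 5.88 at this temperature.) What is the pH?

From K1 = [H⁺][HCO3-]/[CO2(aq)]:  pH = pK1 + log₁₀([HCO3-]/[CO2(aq)])
log₁₀(105) = +2.021
pH = 5.88 + (+2.021) = 7.90

pH = 7.90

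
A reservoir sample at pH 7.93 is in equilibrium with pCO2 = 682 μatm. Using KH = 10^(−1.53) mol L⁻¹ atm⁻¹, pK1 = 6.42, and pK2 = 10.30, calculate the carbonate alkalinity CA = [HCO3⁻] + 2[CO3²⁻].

[CO2*] = KH · pCO2 = 10^(−1.53) × 682×10^-6 = 2.013×10^-5 mol/L
α₀ = 1/(1 + K1/[H⁺] + K1K2/[H⁺]²) = 1/(1 + 10^+1.51 + 10^-0.86) = 0.02985
DIC = [CO2*]/α₀ = 2.013×10^-5 / 0.02985 = 0.6742 mmol/L
CA = (α₁ + 2α₂)·DIC = (0.9660 + 2×0.004121) × 0.6742 = 0.657 mmol/L

CA = 0.657 mmol/L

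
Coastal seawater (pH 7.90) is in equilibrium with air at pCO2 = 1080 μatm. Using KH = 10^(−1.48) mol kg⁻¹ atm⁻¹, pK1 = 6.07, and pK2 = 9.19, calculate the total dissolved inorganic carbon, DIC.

[CO2*] = KH · pCO2 = 10^(−1.48) × 1080×10^-6 = 3.576×10^-5 mol/kg
α₀ = 1/(1 + K1/[H⁺] + K1K2/[H⁺]²) = 1/(1 + 10^+1.83 + 10^+0.54) = 0.01387
DIC = [CO2*]/α₀ = 3.576×10^-5 / 0.01387 = 2.58 mmol/kg

DIC = 2.58 mmol/kg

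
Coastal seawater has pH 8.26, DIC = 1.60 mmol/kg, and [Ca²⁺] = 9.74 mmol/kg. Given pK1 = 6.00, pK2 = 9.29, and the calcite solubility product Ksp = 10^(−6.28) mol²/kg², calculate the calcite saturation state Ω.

α₂ = 1 / (1 + [H⁺]/K2 + [H⁺]²/(K1K2)) = 1 / (1 + 10^+1.03 + 10^-1.23)
   = 1 / (1 + 10.715 + 0.058884) = 1/11.774 = 0.08493
[CO3²⁻] = α₂ × DIC = 0.08493 × 1.60 = 0.1359 mmol/kg
Ksp = 10^(−6.28) = 5.248×10^-7
Ω = [Ca²⁺][CO3²⁻]/Ksp = (9.74×10^-3)(1.359×10^-4) / 5.248×10^-7 = 2.52

Ω = 2.52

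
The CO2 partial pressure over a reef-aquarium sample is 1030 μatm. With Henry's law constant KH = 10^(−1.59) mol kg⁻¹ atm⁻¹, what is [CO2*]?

KH = 10^(−1.59) = 2.570×10^-2 mol kg⁻¹ atm⁻¹
[CO2*] = KH · pCO2 = 2.570×10^-2 × 1030×10^-6 atm = 2.65×10^-5 mol/kg

[CO2*] = 26.5 μmol/kg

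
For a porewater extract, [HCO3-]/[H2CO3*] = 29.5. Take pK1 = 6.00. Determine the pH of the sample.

pH = 7.47

From K1 = [H⁺][HCO3-]/[H2CO3*]:  pH = pK1 + log₁₀([HCO3-]/[H2CO3*])
log₁₀(29.5) = +1.470
pH = 6.00 + (+1.470) = 7.47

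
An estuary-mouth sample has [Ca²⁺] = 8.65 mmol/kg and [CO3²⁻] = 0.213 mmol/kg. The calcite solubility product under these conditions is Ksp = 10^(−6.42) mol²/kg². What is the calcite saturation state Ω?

Ksp = 10^(−6.42) = 3.802×10^-7
Ω = [Ca²⁺][CO3²⁻]/Ksp = (8.65×10^-3)(0.213×10^-3) / 3.802×10^-7 = 4.85

Ω = 4.85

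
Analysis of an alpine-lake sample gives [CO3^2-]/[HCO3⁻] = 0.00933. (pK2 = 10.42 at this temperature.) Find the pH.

From K2 = [H⁺][CO3^2-]/[HCO3⁻]:  pH = pK2 + log₁₀([CO3^2-]/[HCO3⁻])
log₁₀(0.00933) = -2.030
pH = 10.42 + (-2.030) = 8.39

pH = 8.39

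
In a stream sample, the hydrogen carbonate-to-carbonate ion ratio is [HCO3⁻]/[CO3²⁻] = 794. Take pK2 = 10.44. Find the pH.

From K2 = [H⁺][CO3²⁻]/[HCO3⁻]:  pH = pK2 − log₁₀([HCO3⁻]/[CO3²⁻])
log₁₀(794) = +2.900
pH = 10.44 − (+2.900) = 7.54

pH = 7.54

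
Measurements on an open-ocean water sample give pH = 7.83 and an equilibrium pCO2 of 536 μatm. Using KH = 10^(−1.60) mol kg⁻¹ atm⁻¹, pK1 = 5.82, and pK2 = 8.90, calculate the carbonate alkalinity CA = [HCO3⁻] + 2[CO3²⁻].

[CO2*] = KH · pCO2 = 10^(−1.60) × 536×10^-6 = 1.346×10^-5 mol/kg
α₀ = 1/(1 + K1/[H⁺] + K1K2/[H⁺]²) = 1/(1 + 10^+2.01 + 10^+0.94) = 0.008925
DIC = [CO2*]/α₀ = 1.346×10^-5 / 0.008925 = 1.508 mmol/kg
CA = (α₁ + 2α₂)·DIC = (0.9133 + 2×0.07774) × 1.508 = 1.61 mmol/kg

CA = 1.61 mmol/kg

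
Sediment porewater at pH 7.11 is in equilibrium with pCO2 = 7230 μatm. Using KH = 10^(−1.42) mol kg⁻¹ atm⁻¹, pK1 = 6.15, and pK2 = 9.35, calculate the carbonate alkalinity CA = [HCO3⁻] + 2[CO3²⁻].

CA = 2.54 mmol/kg

[CO2*] = KH · pCO2 = 10^(−1.42) × 7230×10^-6 = 2.749×10^-4 mol/kg
α₀ = 1/(1 + K1/[H⁺] + K1K2/[H⁺]²) = 1/(1 + 10^+0.96 + 10^-1.28) = 0.09830
DIC = [CO2*]/α₀ = 2.749×10^-4 / 0.09830 = 2.796 mmol/kg
CA = (α₁ + 2α₂)·DIC = (0.8965 + 2×0.005159) × 2.796 = 2.54 mmol/kg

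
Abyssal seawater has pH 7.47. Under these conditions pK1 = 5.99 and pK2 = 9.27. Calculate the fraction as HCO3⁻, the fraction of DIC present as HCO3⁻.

α₁ = 1 / (1 + [H⁺]/K1 + K2/[H⁺]) = 1 / (1 + 10^-1.48 + 10^-1.80)
   = 1 / (1 + 0.033113 + 0.015849) = 1/1.0490 = 0.9533

α₁ = 0.953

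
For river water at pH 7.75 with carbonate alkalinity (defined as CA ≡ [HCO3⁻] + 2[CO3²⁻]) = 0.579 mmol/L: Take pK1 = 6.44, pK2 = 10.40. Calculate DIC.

CA = [HCO3⁻] + 2[CO3²⁻] = (α₁ + 2α₂)·DIC
At pH 7.75: [H⁺]/K1 = 10^-1.31 = 0.048978, K2/[H⁺] = 10^-2.65 = 0.0022387
α₁ = 1/(1 + 0.048978 + 0.0022387) = 1/1.0512 = 0.9513; α₂ = α₁·K2/[H⁺] = 0.002130
α₁ + 2α₂ = 0.9555
DIC = CA / (α₁ + 2α₂) = 0.579 / 0.9555 = 0.606 mmol/L

DIC = 0.606 mmol/L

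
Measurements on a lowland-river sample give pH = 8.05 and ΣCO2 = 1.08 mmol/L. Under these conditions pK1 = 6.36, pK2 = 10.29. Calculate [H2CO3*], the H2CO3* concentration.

[CO2*] = 0.0215 mmol/L

α₀ = 1 / (1 + K1/[H⁺] + K1K2/[H⁺]²) = 1 / (1 + 10^+1.69 + 10^-0.55)
   = 1 / (1 + 48.978 + 0.28184) = 1/50.260 = 0.01990
[CO2*] = α₀ × DIC = 0.01990 × 1.08 = 0.0215 mmol/L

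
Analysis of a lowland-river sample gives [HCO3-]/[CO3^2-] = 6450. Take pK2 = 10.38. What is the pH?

pH = 6.57

From K2 = [H⁺][CO3^2-]/[HCO3-]:  pH = pK2 − log₁₀([HCO3-]/[CO3^2-])
log₁₀(6450) = +3.810
pH = 10.38 − (+3.810) = 6.57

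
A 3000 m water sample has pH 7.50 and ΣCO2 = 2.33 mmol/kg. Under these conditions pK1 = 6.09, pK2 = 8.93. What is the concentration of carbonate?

α₂ = 1 / (1 + [H⁺]/K2 + [H⁺]²/(K1K2)) = 1 / (1 + 10^+1.43 + 10^+0.02)
   = 1 / (1 + 26.915 + 1.0471) = 1/28.962 = 0.03453
[CO3²⁻] = α₂ × DIC = 0.03453 × 2.33 = 0.0804 mmol/kg

[CO3²⁻] = 0.0804 mmol/kg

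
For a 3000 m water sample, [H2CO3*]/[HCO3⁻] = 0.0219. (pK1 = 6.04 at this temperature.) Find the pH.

pH = 7.70

From K1 = [H⁺][HCO3⁻]/[H2CO3*]:  pH = pK1 − log₁₀([H2CO3*]/[HCO3⁻])
log₁₀(0.0219) = -1.660
pH = 6.04 − (-1.660) = 7.70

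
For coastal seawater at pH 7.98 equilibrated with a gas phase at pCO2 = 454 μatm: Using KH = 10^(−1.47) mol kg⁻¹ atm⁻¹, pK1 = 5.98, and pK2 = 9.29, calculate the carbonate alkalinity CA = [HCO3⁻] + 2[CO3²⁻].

CA = 1.69 mmol/kg

[CO2*] = KH · pCO2 = 10^(−1.47) × 454×10^-6 = 1.538×10^-5 mol/kg
α₀ = 1/(1 + K1/[H⁺] + K1K2/[H⁺]²) = 1/(1 + 10^+2.00 + 10^+0.69) = 0.009443
DIC = [CO2*]/α₀ = 1.538×10^-5 / 0.009443 = 1.629 mmol/kg
CA = (α₁ + 2α₂)·DIC = (0.9443 + 2×0.04625) × 1.629 = 1.69 mmol/kg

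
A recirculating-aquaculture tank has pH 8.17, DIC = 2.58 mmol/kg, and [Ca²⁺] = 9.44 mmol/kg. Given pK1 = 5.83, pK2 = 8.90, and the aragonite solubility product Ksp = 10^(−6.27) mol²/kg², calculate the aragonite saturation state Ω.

α₂ = 1 / (1 + [H⁺]/K2 + [H⁺]²/(K1K2)) = 1 / (1 + 10^+0.73 + 10^-1.61)
   = 1 / (1 + 5.3703 + 0.024547) = 1/6.3949 = 0.1564
[CO3²⁻] = α₂ × DIC = 0.1564 × 2.58 = 0.4034 mmol/kg
Ksp = 10^(−6.27) = 5.370×10^-7
Ω = [Ca²⁺][CO3²⁻]/Ksp = (9.44×10^-3)(4.034×10^-4) / 5.370×10^-7 = 7.09

Ω = 7.09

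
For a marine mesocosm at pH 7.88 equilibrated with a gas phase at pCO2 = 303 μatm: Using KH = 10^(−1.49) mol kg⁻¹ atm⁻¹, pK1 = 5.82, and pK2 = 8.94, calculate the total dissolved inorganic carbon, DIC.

[CO2*] = KH · pCO2 = 10^(−1.49) × 303×10^-6 = 9.805×10^-6 mol/kg
α₀ = 1/(1 + K1/[H⁺] + K1K2/[H⁺]²) = 1/(1 + 10^+2.06 + 10^+1.00) = 0.007948
DIC = [CO2*]/α₀ = 9.805×10^-6 / 0.007948 = 1.23 mmol/kg

DIC = 1.23 mmol/kg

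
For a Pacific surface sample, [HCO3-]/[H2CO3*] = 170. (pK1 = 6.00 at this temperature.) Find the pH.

pH = 8.23

From K1 = [H⁺][HCO3-]/[H2CO3*]:  pH = pK1 + log₁₀([HCO3-]/[H2CO3*])
log₁₀(170) = +2.230
pH = 6.00 + (+2.230) = 8.23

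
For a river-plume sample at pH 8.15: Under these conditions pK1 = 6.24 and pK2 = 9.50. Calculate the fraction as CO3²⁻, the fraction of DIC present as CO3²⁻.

α₂ = 0.0423

α₂ = 1 / (1 + [H⁺]/K2 + [H⁺]²/(K1K2)) = 1 / (1 + 10^+1.35 + 10^-0.56)
   = 1 / (1 + 22.387 + 0.27542) = 1/23.663 = 0.04226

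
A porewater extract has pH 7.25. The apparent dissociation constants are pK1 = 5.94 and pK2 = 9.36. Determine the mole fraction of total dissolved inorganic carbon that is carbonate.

α₂ = 1 / (1 + [H⁺]/K2 + [H⁺]²/(K1K2)) = 1 / (1 + 10^+2.11 + 10^+0.80)
   = 1 / (1 + 128.82 + 6.3096) = 1/136.13 = 0.007346

α₂ = 0.00735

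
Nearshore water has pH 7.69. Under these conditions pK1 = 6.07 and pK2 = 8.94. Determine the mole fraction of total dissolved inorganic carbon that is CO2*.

α₀ = 0.0222

α₀ = 1 / (1 + K1/[H⁺] + K1K2/[H⁺]²) = 1 / (1 + 10^+1.62 + 10^+0.37)
   = 1 / (1 + 41.687 + 2.3442) = 1/45.031 = 0.02221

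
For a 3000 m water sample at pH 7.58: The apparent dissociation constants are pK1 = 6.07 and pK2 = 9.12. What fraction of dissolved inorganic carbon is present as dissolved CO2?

α₀ = 1 / (1 + K1/[H⁺] + K1K2/[H⁺]²) = 1 / (1 + 10^+1.51 + 10^-0.03)
   = 1 / (1 + 32.359 + 0.93325) = 1/34.293 = 0.02916

α₀ = 0.0292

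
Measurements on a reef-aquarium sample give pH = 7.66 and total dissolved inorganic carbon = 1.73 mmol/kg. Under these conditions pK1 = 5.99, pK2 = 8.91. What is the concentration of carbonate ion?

α₂ = 1 / (1 + [H⁺]/K2 + [H⁺]²/(K1K2)) = 1 / (1 + 10^+1.25 + 10^-0.42)
   = 1 / (1 + 17.783 + 0.38019) = 1/19.163 = 0.05218
[CO3²⁻] = α₂ × DIC = 0.05218 × 1.73 = 0.0903 mmol/kg

[CO3²⁻] = 0.0903 mmol/kg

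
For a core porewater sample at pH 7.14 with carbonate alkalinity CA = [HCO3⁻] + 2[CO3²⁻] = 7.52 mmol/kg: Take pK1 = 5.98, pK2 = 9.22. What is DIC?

DIC = 7.97 mmol/kg

CA = [HCO3⁻] + 2[CO3²⁻] = (α₁ + 2α₂)·DIC
At pH 7.14: [H⁺]/K1 = 10^-1.16 = 0.069183, K2/[H⁺] = 10^-2.08 = 0.0083176
α₁ = 1/(1 + 0.069183 + 0.0083176) = 1/1.0775 = 0.9281; α₂ = α₁·K2/[H⁺] = 0.007719
α₁ + 2α₂ = 0.9435
DIC = CA / (α₁ + 2α₂) = 7.52 / 0.9435 = 7.97 mmol/kg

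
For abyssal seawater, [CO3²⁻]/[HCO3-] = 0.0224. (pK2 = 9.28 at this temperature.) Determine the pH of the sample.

From K2 = [H⁺][CO3²⁻]/[HCO3-]:  pH = pK2 + log₁₀([CO3²⁻]/[HCO3-])
log₁₀(0.0224) = -1.650
pH = 9.28 + (-1.650) = 7.63

pH = 7.63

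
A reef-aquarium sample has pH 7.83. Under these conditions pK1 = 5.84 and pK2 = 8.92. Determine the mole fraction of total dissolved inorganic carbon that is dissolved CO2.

α₀ = 1 / (1 + K1/[H⁺] + K1K2/[H⁺]²) = 1 / (1 + 10^+1.99 + 10^+0.90)
   = 1 / (1 + 97.724 + 7.9433) = 1/106.67 = 0.009375

α₀ = 0.00937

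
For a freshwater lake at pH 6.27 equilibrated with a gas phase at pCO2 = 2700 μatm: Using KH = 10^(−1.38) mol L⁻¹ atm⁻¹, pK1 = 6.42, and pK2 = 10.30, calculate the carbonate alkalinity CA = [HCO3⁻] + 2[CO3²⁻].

CA = 0.0797 mmol/L

[CO2*] = KH · pCO2 = 10^(−1.38) × 2700×10^-6 = 1.126×10^-4 mol/L
α₀ = 1/(1 + K1/[H⁺] + K1K2/[H⁺]²) = 1/(1 + 10^-0.15 + 10^-4.18) = 0.5855
DIC = [CO2*]/α₀ = 1.126×10^-4 / 0.5855 = 0.1922 mmol/L
CA = (α₁ + 2α₂)·DIC = (0.4145 + 2×3.868×10^-5) × 0.1922 = 0.0797 mmol/L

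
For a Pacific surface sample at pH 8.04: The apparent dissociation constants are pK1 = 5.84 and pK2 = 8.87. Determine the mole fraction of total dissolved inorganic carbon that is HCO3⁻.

α₁ = 1 / (1 + [H⁺]/K1 + K2/[H⁺]) = 1 / (1 + 10^-2.20 + 10^-0.83)
   = 1 / (1 + 0.0063096 + 0.14791) = 1/1.1542 = 0.8664

α₁ = 0.866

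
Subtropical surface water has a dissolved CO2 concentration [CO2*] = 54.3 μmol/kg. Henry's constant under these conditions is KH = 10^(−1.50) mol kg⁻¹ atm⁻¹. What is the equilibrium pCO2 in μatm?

pCO2 = 1720 μatm

KH = 10^(−1.50) = 3.162×10^-2 mol kg⁻¹ atm⁻¹
pCO2 = [CO2*]/KH = 54.3×10^-6 / 3.162×10^-2 = 1.72×10^-3 atm = 1720 μatm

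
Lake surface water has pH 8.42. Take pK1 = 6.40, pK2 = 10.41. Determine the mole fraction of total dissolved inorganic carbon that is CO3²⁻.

α₂ = 1 / (1 + [H⁺]/K2 + [H⁺]²/(K1K2)) = 1 / (1 + 10^+1.99 + 10^-0.03)
   = 1 / (1 + 97.724 + 0.93325) = 1/99.657 = 0.01003

α₂ = 0.0100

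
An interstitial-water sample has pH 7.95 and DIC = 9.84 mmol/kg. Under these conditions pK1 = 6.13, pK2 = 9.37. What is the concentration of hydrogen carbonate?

[HCO3⁻] = 9.34 mmol/kg

α₁ = 1 / (1 + [H⁺]/K1 + K2/[H⁺]) = 1 / (1 + 10^-1.82 + 10^-1.42)
   = 1 / (1 + 0.015136 + 0.038019) = 1/1.0532 = 0.9495
[HCO3⁻] = α₁ × DIC = 0.9495 × 9.84 = 9.34 mmol/kg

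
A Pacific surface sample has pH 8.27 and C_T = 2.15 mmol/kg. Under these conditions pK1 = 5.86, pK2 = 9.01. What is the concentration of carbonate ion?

α₂ = 1 / (1 + [H⁺]/K2 + [H⁺]²/(K1K2)) = 1 / (1 + 10^+0.74 + 10^-1.67)
   = 1 / (1 + 5.4954 + 0.021380) = 1/6.5168 = 0.1534
[CO3²⁻] = α₂ × DIC = 0.1534 × 2.15 = 0.330 mmol/kg

[CO3²⁻] = 0.330 mmol/kg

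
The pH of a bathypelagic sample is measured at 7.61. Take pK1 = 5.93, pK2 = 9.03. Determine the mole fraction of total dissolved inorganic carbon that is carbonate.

α₂ = 0.0359

α₂ = 1 / (1 + [H⁺]/K2 + [H⁺]²/(K1K2)) = 1 / (1 + 10^+1.42 + 10^-0.26)
   = 1 / (1 + 26.303 + 0.54954) = 1/27.852 = 0.03590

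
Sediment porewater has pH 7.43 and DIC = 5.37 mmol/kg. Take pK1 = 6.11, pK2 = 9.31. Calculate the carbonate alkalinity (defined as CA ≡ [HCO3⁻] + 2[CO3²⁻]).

CA = 5.19 mmol/kg

CA = [HCO3⁻] + 2[CO3²⁻] = (α₁ + 2α₂)·DIC
At pH 7.43: [H⁺]/K1 = 10^-1.32 = 0.047863, K2/[H⁺] = 10^-1.88 = 0.013183
α₁ = 1/(1 + 0.047863 + 0.013183) = 1/1.0610 = 0.9425; α₂ = α₁·K2/[H⁺] = 0.01242
α₁ + 2α₂ = 0.9673
CA = 0.9673 × 5.37 = 5.19 mmol/kg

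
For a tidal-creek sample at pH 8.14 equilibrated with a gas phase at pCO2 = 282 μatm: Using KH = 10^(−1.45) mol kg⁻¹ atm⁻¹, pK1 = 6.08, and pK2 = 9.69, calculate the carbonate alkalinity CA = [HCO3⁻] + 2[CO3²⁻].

[CO2*] = KH · pCO2 = 10^(−1.45) × 282×10^-6 = 1.001×10^-5 mol/kg
α₀ = 1/(1 + K1/[H⁺] + K1K2/[H⁺]²) = 1/(1 + 10^+2.06 + 10^+0.51) = 0.008400
DIC = [CO2*]/α₀ = 1.001×10^-5 / 0.008400 = 1.191 mmol/kg
CA = (α₁ + 2α₂)·DIC = (0.9644 + 2×0.02718) × 1.191 = 1.21 mmol/kg

CA = 1.21 mmol/kg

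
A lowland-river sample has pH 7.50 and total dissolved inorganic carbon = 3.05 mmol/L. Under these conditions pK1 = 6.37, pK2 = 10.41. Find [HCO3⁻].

[HCO3⁻] = 2.84 mmol/L

α₁ = 1 / (1 + [H⁺]/K1 + K2/[H⁺]) = 1 / (1 + 10^-1.13 + 10^-2.91)
   = 1 / (1 + 0.074131 + 0.0012303) = 1/1.0754 = 0.9299
[HCO3⁻] = α₁ × DIC = 0.9299 × 3.05 = 2.84 mmol/L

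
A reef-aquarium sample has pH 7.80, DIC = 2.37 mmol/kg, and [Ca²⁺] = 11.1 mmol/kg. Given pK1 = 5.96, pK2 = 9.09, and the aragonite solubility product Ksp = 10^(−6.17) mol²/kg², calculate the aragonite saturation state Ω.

Ω = 1.87

α₂ = 1 / (1 + [H⁺]/K2 + [H⁺]²/(K1K2)) = 1 / (1 + 10^+1.29 + 10^-0.55)
   = 1 / (1 + 19.498 + 0.28184) = 1/20.780 = 0.04812
[CO3²⁻] = α₂ × DIC = 0.04812 × 2.37 = 0.1141 mmol/kg
Ksp = 10^(−6.17) = 6.761×10^-7
Ω = [Ca²⁺][CO3²⁻]/Ksp = (11.1×10^-3)(1.141×10^-4) / 6.761×10^-7 = 1.87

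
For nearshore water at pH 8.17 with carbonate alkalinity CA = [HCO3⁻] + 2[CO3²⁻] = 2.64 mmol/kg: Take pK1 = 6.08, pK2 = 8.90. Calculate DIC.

CA = [HCO3⁻] + 2[CO3²⁻] = (α₁ + 2α₂)·DIC
At pH 8.17: [H⁺]/K1 = 10^-2.09 = 0.0081283, K2/[H⁺] = 10^-0.73 = 0.18621
α₁ = 1/(1 + 0.0081283 + 0.18621) = 1/1.1943 = 0.8373; α₂ = α₁·K2/[H⁺] = 0.1559
α₁ + 2α₂ = 1.1491
DIC = CA / (α₁ + 2α₂) = 2.64 / 1.1491 = 2.30 mmol/kg

DIC = 2.30 mmol/kg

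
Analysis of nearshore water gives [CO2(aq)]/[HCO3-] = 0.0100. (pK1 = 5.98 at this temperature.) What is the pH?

pH = 7.98

From K1 = [H⁺][HCO3-]/[CO2(aq)]:  pH = pK1 − log₁₀([CO2(aq)]/[HCO3-])
log₁₀(0.0100) = -2.000
pH = 5.98 − (-2.000) = 7.98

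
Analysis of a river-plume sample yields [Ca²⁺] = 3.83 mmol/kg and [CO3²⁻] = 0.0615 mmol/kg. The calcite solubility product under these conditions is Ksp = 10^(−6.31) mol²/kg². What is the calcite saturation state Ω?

Ω = 0.481

Ksp = 10^(−6.31) = 4.898×10^-7
Ω = [Ca²⁺][CO3²⁻]/Ksp = (3.83×10^-3)(0.0615×10^-3) / 4.898×10^-7 = 0.481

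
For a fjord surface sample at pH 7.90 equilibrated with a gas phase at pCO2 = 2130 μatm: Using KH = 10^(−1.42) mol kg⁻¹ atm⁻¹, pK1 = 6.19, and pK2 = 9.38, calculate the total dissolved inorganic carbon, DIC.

DIC = 4.37 mmol/kg

[CO2*] = KH · pCO2 = 10^(−1.42) × 2130×10^-6 = 8.098×10^-5 mol/kg
α₀ = 1/(1 + K1/[H⁺] + K1K2/[H⁺]²) = 1/(1 + 10^+1.71 + 10^+0.23) = 0.01852
DIC = [CO2*]/α₀ = 8.098×10^-5 / 0.01852 = 4.37 mmol/kg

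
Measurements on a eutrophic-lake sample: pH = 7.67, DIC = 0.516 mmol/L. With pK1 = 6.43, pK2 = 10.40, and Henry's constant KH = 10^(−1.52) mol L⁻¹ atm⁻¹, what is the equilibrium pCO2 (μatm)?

pCO2 = 928 μatm

α₀ = 1 / (1 + K1/[H⁺] + K1K2/[H⁺]²) = 1 / (1 + 10^+1.24 + 10^-1.49)
   = 1 / (1 + 17.378 + 0.032359) = 1/18.410 = 0.05432
[CO2*] = α₀ × DIC = 0.05432 × 0.516 = 0.02803 mmol/L
pCO2 = [CO2*]/KH = 2.803×10^-5 / 3.020×10^-2 = 928 μatm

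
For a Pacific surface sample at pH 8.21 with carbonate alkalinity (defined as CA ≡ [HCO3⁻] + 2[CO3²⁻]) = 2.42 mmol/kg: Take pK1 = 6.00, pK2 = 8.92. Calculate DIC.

CA = [HCO3⁻] + 2[CO3²⁻] = (α₁ + 2α₂)·DIC
At pH 8.21: [H⁺]/K1 = 10^-2.21 = 0.0061660, K2/[H⁺] = 10^-0.71 = 0.19498
α₁ = 1/(1 + 0.0061660 + 0.19498) = 1/1.2012 = 0.8325; α₂ = α₁·K2/[H⁺] = 0.1623
α₁ + 2α₂ = 1.1572
DIC = CA / (α₁ + 2α₂) = 2.42 / 1.1572 = 2.09 mmol/kg

DIC = 2.09 mmol/kg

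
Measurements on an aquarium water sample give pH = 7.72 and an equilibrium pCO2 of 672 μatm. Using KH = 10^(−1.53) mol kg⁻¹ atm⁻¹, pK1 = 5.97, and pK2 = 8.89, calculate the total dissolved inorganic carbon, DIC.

DIC = 1.21 mmol/kg

[CO2*] = KH · pCO2 = 10^(−1.53) × 672×10^-6 = 1.983×10^-5 mol/kg
α₀ = 1/(1 + K1/[H⁺] + K1K2/[H⁺]²) = 1/(1 + 10^+1.75 + 10^+0.58) = 0.01638
DIC = [CO2*]/α₀ = 1.983×10^-5 / 0.01638 = 1.21 mmol/kg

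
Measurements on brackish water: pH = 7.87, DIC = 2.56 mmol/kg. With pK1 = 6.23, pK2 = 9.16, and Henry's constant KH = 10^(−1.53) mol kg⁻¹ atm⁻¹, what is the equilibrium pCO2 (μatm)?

pCO2 = 1850 μatm

α₀ = 1 / (1 + K1/[H⁺] + K1K2/[H⁺]²) = 1 / (1 + 10^+1.64 + 10^+0.35)
   = 1 / (1 + 43.652 + 2.2387) = 1/46.890 = 0.02133
[CO2*] = α₀ × DIC = 0.02133 × 2.56 = 0.05460 mmol/kg
pCO2 = [CO2*]/KH = 5.460×10^-5 / 2.951×10^-2 = 1850 μatm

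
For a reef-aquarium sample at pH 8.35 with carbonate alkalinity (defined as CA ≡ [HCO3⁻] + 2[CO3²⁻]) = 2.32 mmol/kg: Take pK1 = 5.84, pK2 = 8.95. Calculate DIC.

DIC = 1.94 mmol/kg

CA = [HCO3⁻] + 2[CO3²⁻] = (α₁ + 2α₂)·DIC
At pH 8.35: [H⁺]/K1 = 10^-2.51 = 0.0030903, K2/[H⁺] = 10^-0.60 = 0.25119
α₁ = 1/(1 + 0.0030903 + 0.25119) = 1/1.2543 = 0.7973; α₂ = α₁·K2/[H⁺] = 0.2003
α₁ + 2α₂ = 1.1978
DIC = CA / (α₁ + 2α₂) = 2.32 / 1.1978 = 1.94 mmol/kg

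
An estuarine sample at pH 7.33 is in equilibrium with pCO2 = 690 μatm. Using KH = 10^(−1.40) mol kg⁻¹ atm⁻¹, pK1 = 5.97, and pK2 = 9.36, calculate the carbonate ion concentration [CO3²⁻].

[CO2*] = KH · pCO2 = 10^(−1.40) × 690×10^-6 = 2.747×10^-5 mol/kg
α₀ = 1/(1 + K1/[H⁺] + K1K2/[H⁺]²) = 1/(1 + 10^+1.36 + 10^-0.67) = 0.04146
DIC = [CO2*]/α₀ = 2.747×10^-5 / 0.04146 = 0.6626 mmol/kg
[CO3²⁻] = α₂·DIC; α₂ = 0.008863, so [CO3²⁻] = 0.008863 × 0.6626 = 0.00587 mmol/kg = 5.87 μmol/kg

[CO3²⁻] = 5.87 μmol/kg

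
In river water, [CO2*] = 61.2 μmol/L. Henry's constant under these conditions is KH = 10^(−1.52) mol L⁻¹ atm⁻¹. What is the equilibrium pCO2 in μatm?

pCO2 = 2030 μatm

KH = 10^(−1.52) = 3.020×10^-2 mol L⁻¹ atm⁻¹
pCO2 = [CO2*]/KH = 61.2×10^-6 / 3.020×10^-2 = 2.03×10^-3 atm = 2030 μatm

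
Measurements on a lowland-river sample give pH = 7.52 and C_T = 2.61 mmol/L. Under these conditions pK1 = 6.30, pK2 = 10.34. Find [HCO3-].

[HCO3⁻] = 2.46 mmol/L

α₁ = 1 / (1 + [H⁺]/K1 + K2/[H⁺]) = 1 / (1 + 10^-1.22 + 10^-2.82)
   = 1 / (1 + 0.060256 + 0.0015136) = 1/1.0618 = 0.9418
[HCO3⁻] = α₁ × DIC = 0.9418 × 2.61 = 2.46 mmol/L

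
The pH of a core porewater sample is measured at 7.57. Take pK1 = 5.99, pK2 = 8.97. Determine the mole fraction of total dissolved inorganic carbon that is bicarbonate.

α₁ = 1 / (1 + [H⁺]/K1 + K2/[H⁺]) = 1 / (1 + 10^-1.58 + 10^-1.40)
   = 1 / (1 + 0.026303 + 0.039811) = 1/1.0661 = 0.9380

α₁ = 0.938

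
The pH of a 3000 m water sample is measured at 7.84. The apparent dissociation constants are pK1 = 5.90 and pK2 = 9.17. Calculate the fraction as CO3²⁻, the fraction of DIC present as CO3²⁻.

α₂ = 1 / (1 + [H⁺]/K2 + [H⁺]²/(K1K2)) = 1 / (1 + 10^+1.33 + 10^-0.61)
   = 1 / (1 + 21.380 + 0.24547) = 1/22.625 = 0.04420

α₂ = 0.0442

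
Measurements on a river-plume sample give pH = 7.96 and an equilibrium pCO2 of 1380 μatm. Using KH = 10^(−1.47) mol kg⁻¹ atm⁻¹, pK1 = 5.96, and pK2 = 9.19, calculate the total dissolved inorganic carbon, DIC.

DIC = 5.00 mmol/kg

[CO2*] = KH · pCO2 = 10^(−1.47) × 1380×10^-6 = 4.676×10^-5 mol/kg
α₀ = 1/(1 + K1/[H⁺] + K1K2/[H⁺]²) = 1/(1 + 10^+2.00 + 10^+0.77) = 0.009356
DIC = [CO2*]/α₀ = 4.676×10^-5 / 0.009356 = 5.00 mmol/kg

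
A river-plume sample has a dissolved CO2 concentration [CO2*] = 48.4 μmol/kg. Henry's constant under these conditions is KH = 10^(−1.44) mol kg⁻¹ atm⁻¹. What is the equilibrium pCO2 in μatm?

pCO2 = 1330 μatm

KH = 10^(−1.44) = 3.631×10^-2 mol kg⁻¹ atm⁻¹
pCO2 = [CO2*]/KH = 48.4×10^-6 / 3.631×10^-2 = 1.33×10^-3 atm = 1330 μatm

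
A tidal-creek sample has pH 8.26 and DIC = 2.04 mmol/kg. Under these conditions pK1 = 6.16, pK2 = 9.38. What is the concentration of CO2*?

α₀ = 1 / (1 + K1/[H⁺] + K1K2/[H⁺]²) = 1 / (1 + 10^+2.10 + 10^+0.98)
   = 1 / (1 + 125.89 + 9.5499) = 1/136.44 = 0.007329
[CO2*] = α₀ × DIC = 0.007329 × 2.04 = 0.0150 mmol/kg = 15.0 μmol/kg

[CO2*] = 15.0 μmol/kg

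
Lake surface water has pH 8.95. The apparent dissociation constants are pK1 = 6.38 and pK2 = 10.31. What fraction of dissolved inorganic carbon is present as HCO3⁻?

α₁ = 1 / (1 + [H⁺]/K1 + K2/[H⁺]) = 1 / (1 + 10^-2.57 + 10^-1.36)
   = 1 / (1 + 0.0026915 + 0.043652) = 1/1.0463 = 0.9557

α₁ = 0.956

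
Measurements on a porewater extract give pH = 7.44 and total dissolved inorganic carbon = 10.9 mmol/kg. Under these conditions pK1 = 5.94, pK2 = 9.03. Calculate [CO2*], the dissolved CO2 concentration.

α₀ = 1 / (1 + K1/[H⁺] + K1K2/[H⁺]²) = 1 / (1 + 10^+1.50 + 10^-0.09)
   = 1 / (1 + 31.623 + 0.81283) = 1/33.436 = 0.02991
[CO2*] = α₀ × DIC = 0.02991 × 10.9 = 0.326 mmol/kg

[CO2*] = 0.326 mmol/kg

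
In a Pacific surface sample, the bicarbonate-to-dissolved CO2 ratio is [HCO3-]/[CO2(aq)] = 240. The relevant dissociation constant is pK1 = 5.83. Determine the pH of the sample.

pH = 8.21

From K1 = [H⁺][HCO3-]/[CO2(aq)]:  pH = pK1 + log₁₀([HCO3-]/[CO2(aq)])
log₁₀(240) = +2.380
pH = 5.83 + (+2.380) = 8.21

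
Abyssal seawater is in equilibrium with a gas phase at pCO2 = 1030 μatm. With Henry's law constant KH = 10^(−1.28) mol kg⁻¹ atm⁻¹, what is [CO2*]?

[CO2*] = 54.1 μmol/kg

KH = 10^(−1.28) = 5.248×10^-2 mol kg⁻¹ atm⁻¹
[CO2*] = KH · pCO2 = 5.248×10^-2 × 1030×10^-6 atm = 5.41×10^-5 mol/kg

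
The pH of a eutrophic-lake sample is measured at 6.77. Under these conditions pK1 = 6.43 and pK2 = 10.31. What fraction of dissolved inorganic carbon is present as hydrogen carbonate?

α₁ = 0.686

α₁ = 1 / (1 + [H⁺]/K1 + K2/[H⁺]) = 1 / (1 + 10^-0.34 + 10^-3.54)
   = 1 / (1 + 0.45709 + 0.00028840) = 1/1.4574 = 0.6862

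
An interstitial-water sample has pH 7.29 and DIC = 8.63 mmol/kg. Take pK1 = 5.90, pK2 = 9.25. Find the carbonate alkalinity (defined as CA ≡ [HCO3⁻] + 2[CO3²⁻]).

CA = 8.39 mmol/kg

CA = [HCO3⁻] + 2[CO3²⁻] = (α₁ + 2α₂)·DIC
At pH 7.29: [H⁺]/K1 = 10^-1.39 = 0.040738, K2/[H⁺] = 10^-1.96 = 0.010965
α₁ = 1/(1 + 0.040738 + 0.010965) = 1/1.0517 = 0.9508; α₂ = α₁·K2/[H⁺] = 0.01043
α₁ + 2α₂ = 0.9717
CA = 0.9717 × 8.63 = 8.39 mmol/kg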